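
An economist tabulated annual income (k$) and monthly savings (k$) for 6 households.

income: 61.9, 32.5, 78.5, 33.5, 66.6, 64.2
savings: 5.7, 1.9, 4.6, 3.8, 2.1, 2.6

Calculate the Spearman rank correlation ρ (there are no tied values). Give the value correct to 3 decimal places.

Rank income: 3, 1, 6, 2, 5, 4
Rank savings: 6, 1, 5, 4, 2, 3
d = rank(income) − rank(savings): -3, 0, 1, -2, 3, 1; Σd² = 24
ρ = 1 − 6Σd² / [n(n²−1)] = 1 − 6×24 / (6×35) = 1 − 144/210 ≈ 0.314

0.314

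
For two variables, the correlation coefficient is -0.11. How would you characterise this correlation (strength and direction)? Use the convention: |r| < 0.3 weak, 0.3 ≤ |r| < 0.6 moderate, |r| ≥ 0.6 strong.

r = -0.11 < 0 so the relationship is negative.
|r| = 0.11, which falls in the weak range.

weak negative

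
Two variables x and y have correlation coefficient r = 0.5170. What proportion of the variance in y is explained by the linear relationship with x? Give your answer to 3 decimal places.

0.267

r² = (0.5170)² = 0.267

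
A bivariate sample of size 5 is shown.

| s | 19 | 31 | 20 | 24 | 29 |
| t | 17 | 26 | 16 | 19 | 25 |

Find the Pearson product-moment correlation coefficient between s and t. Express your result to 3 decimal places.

n = 5, Σs = 123, Σt = 103, Σs² = 3139, Σt² = 2207, Σst = 2630
nΣst − ΣsΣt = 13150 − 12669 = 481
nΣs² − (Σs)² = 15695 − 15129 = 566; nΣt² − (Σt)² = 11035 − 10609 = 426
r = 481 / √(566 × 426) = 481 / 491.0356 ≈ 0.980

0.980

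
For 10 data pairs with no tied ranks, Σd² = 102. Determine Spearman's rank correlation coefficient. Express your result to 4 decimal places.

ρ = 1 − 6Σd² / [n(n²−1)] = 1 − 6×102 / (10×99)
  = 1 − 612/990 = 1 − 0.61818 ≈ 0.3818

0.3818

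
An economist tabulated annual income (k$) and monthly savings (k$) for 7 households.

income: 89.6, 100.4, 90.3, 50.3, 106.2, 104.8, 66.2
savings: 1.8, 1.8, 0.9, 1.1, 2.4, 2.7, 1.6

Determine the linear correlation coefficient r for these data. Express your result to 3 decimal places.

0.667

n = 7, Σx = 607.8, Σy = 12.3, Σx² = 55436.42, Σy² = 24.11, Σxy = 1122.36
nΣxy − ΣxΣy = 7856.52 − 7475.94 = 380.58
nΣx² − (Σx)² = 388054.94 − 369420.84 = 18634.1; nΣy² − (Σy)² = 168.77 − 151.29 = 17.48
r = 380.58 / √(18634.1 × 17.48) = 380.58 / 570.7224 ≈ 0.667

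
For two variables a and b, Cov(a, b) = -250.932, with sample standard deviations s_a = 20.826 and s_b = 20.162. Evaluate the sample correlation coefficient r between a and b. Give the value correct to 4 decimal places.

r = Cov(a,b) / (s_a · s_b) = -250.932 / (20.826 × 20.162)
  = -250.932 / 419.8938 ≈ -0.5976

-0.5976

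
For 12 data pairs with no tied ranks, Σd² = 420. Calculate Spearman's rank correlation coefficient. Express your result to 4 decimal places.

-0.4685

ρ = 1 − 6Σd² / [n(n²−1)] = 1 − 6×420 / (12×143)
  = 1 − 2520/1716 = 1 − 1.46853 ≈ -0.4685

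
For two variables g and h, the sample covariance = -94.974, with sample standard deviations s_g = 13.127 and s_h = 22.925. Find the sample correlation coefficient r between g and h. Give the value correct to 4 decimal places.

r = Cov(g,h) / (s_g · s_h) = -94.974 / (13.127 × 22.925)
  = -94.974 / 300.9365 ≈ -0.3156

-0.3156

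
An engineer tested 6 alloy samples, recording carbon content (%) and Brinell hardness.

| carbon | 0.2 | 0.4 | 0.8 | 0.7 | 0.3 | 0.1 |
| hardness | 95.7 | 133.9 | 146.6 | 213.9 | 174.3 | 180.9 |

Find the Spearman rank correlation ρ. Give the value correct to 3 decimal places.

Rank carbon: 2, 4, 6, 5, 3, 1
Rank hardness: 1, 2, 3, 6, 4, 5
d = rank(carbon) − rank(hardness): 1, 2, 3, -1, -1, -4; Σd² = 32
ρ = 1 − 6Σd² / [n(n²−1)] = 1 − 6×32 / (6×35) = 1 − 192/210 ≈ 0.086

0.086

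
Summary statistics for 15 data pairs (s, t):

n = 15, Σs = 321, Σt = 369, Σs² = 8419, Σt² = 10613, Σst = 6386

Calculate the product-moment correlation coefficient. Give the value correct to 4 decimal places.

r = (nΣst − ΣsΣt) / √[(nΣs² − (Σs)²)(nΣt² − (Σt)²)]
Numerator: 15×6386 − 321×369 = -22659
Denominator: √[(126285 − 103041)(159195 − 136161)] = √[23244 × 23034] = 23138.7618
r = -22659 / 23138.7618 ≈ -0.9793

-0.9793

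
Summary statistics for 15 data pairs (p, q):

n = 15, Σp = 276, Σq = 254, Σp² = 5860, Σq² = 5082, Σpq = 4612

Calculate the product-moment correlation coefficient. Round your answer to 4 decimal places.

r = (nΣpq − ΣpΣq) / √[(nΣp² − (Σp)²)(nΣq² − (Σq)²)]
Numerator: 15×4612 − 276×254 = -924
Denominator: √[(87900 − 76176)(76230 − 64516)] = √[11724 × 11714] = 11718.9989
r = -924 / 11718.9989 ≈ -0.0788

-0.0788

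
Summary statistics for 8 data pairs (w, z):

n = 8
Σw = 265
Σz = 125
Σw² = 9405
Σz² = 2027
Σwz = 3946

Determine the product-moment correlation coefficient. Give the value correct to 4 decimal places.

r = (nΣwz − ΣwΣz) / √[(nΣw² − (Σw)²)(nΣz² − (Σz)²)]
Numerator: 8×3946 − 265×125 = -1557
Denominator: √[(75240 − 70225)(16216 − 15625)] = √[5015 × 591] = 1721.5879
r = -1557 / 1721.5879 ≈ -0.9044

-0.9044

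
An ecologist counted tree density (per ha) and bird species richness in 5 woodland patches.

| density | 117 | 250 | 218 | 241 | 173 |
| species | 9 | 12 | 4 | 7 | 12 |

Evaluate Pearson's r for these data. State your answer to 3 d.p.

n = 5, Σx = 999, Σy = 44, Σx² = 211723, Σy² = 434, Σxy = 8688
nΣxy − ΣxΣy = 43440 − 43956 = -516
nΣx² − (Σx)² = 1058615 − 998001 = 60614; nΣy² − (Σy)² = 2170 − 1936 = 234
r = -516 / √(60614 × 234) = -516 / 3766.1221 ≈ -0.137

-0.137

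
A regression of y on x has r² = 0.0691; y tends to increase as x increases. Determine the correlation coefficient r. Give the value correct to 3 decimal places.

0.263

|r| = √0.0691 = 0.263
The association is positive, so r = 0.263.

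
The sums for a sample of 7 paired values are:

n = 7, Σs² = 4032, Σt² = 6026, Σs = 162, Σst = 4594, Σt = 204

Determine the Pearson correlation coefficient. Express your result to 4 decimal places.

r = (nΣst − ΣsΣt) / √[(nΣs² − (Σs)²)(nΣt² − (Σt)²)]
Numerator: 7×4594 − 162×204 = -890
Denominator: √[(28224 − 26244)(42182 − 41616)] = √[1980 × 566] = 1058.6217
r = -890 / 1058.6217 ≈ -0.8407

-0.8407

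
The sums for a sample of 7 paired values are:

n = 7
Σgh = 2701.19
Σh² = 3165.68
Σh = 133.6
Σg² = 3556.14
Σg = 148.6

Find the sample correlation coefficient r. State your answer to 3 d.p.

-0.271

r = (nΣgh − ΣgΣh) / √[(nΣg² − (Σg)²)(nΣh² − (Σh)²)]
Numerator: 7×2701.19 − 148.6×133.6 = -944.63
Denominator: √[(24892.98 − 22081.96)(22159.76 − 17848.96)] = √[2811.02 × 4310.8] = 3481.0552
r = -944.63 / 3481.0552 ≈ -0.271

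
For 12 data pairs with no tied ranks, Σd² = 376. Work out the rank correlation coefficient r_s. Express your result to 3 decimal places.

-0.315

ρ = 1 − 6Σd² / [n(n²−1)] = 1 − 6×376 / (12×143)
  = 1 − 2256/1716 = 1 − 1.3147 ≈ -0.315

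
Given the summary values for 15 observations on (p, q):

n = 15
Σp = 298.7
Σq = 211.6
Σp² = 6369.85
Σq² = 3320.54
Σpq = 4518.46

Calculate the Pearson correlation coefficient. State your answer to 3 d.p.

r = (nΣpq − ΣpΣq) / √[(nΣp² − (Σp)²)(nΣq² − (Σq)²)]
Numerator: 15×4518.46 − 298.7×211.6 = 4571.98
Denominator: √[(95547.75 − 89221.69)(49808.1 − 44774.56)] = √[6326.06 × 5033.54] = 5642.9138
r = 4571.98 / 5642.9138 ≈ 0.810

0.810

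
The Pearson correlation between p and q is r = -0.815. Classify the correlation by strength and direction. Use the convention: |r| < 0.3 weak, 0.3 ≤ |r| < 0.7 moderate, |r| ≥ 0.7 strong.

strong negative

r = -0.815 < 0 so the relationship is negative.
|r| = 0.815, which falls in the strong range.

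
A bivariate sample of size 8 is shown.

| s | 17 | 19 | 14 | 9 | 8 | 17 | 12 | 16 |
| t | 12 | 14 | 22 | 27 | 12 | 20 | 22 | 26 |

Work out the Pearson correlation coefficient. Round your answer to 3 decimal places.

-0.196

n = 8, Σs = 112, Σt = 155, Σs² = 1680, Σt² = 3257, Σst = 2137
nΣst − ΣsΣt = 17096 − 17360 = -264
nΣs² − (Σs)² = 13440 − 12544 = 896; nΣt² − (Σt)² = 26056 − 24025 = 2031
r = -264 / √(896 × 2031) = -264 / 1348.9907 ≈ -0.196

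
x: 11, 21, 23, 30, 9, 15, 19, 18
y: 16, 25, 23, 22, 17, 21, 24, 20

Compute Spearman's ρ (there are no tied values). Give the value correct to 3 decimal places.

0.738

Rank x: 2, 6, 7, 8, 1, 3, 5, 4
Rank y: 1, 8, 6, 5, 2, 4, 7, 3
d = rank(x) − rank(y): 1, -2, 1, 3, -1, -1, -2, 1; Σd² = 22
ρ = 1 − 6Σd² / [n(n²−1)] = 1 − 6×22 / (8×63) = 1 − 132/504 ≈ 0.738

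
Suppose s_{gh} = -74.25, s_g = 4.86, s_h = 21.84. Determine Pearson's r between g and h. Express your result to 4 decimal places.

r = Cov(g,h) / (s_g · s_h) = -74.25 / (4.86 × 21.84)
  = -74.25 / 106.1424 ≈ -0.6995

-0.6995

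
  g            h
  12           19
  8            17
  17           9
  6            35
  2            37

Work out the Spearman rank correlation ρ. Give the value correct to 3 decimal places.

Rank g: 4, 3, 5, 2, 1
Rank h: 3, 2, 1, 4, 5
d = rank(g) − rank(h): 1, 1, 4, -2, -4; Σd² = 38
ρ = 1 − 6Σd² / [n(n²−1)] = 1 − 6×38 / (5×24) = 1 − 228/120 ≈ -0.900

-0.900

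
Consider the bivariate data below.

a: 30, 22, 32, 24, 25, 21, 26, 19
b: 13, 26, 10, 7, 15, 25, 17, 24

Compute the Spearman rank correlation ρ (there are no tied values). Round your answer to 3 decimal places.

-0.643

Rank a: 7, 3, 8, 4, 5, 2, 6, 1
Rank b: 3, 8, 2, 1, 4, 7, 5, 6
d = rank(a) − rank(b): 4, -5, 6, 3, 1, -5, 1, -5; Σd² = 138
ρ = 1 − 6Σd² / [n(n²−1)] = 1 − 6×138 / (8×63) = 1 − 828/504 ≈ -0.643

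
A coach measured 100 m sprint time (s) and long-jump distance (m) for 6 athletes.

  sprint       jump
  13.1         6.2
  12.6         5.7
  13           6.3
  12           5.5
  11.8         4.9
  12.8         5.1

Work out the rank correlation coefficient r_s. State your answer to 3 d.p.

0.771

Rank sprint: 6, 3, 5, 2, 1, 4
Rank jump: 5, 4, 6, 3, 1, 2
d = rank(sprint) − rank(jump): 1, -1, -1, -1, 0, 2; Σd² = 8
ρ = 1 − 6Σd² / [n(n²−1)] = 1 − 6×8 / (6×35) = 1 − 48/210 ≈ 0.771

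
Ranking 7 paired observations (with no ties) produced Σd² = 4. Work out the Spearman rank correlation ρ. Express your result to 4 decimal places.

0.9286

ρ = 1 − 6Σd² / [n(n²−1)] = 1 − 6×4 / (7×48)
  = 1 − 24/336 = 1 − 0.07143 ≈ 0.9286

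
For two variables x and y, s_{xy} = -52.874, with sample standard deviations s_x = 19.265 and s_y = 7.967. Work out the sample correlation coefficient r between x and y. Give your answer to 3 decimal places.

-0.344

r = Cov(x,y) / (s_x · s_y) = -52.874 / (19.265 × 7.967)
  = -52.874 / 153.4843 ≈ -0.344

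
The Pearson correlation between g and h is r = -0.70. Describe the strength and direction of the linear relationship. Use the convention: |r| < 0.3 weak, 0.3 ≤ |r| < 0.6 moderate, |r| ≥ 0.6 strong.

r = -0.70 < 0 so the relationship is negative.
|r| = 0.70, which falls in the strong range.

strong negative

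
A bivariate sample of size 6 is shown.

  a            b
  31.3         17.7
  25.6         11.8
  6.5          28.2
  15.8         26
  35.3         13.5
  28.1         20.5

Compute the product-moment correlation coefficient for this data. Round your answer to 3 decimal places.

n = 6, Σa = 142.6, Σb = 117.7, Σa² = 3962.64, Σb² = 2526.27, Σab = 2502.79
nΣab − ΣaΣb = 15016.74 − 16784.02 = -1767.28
nΣa² − (Σa)² = 23775.84 − 20334.76 = 3441.08; nΣb² − (Σb)² = 15157.62 − 13853.29 = 1304.33
r = -1767.28 / √(3441.08 × 1304.33) = -1767.28 / 2118.5617 ≈ -0.834

-0.834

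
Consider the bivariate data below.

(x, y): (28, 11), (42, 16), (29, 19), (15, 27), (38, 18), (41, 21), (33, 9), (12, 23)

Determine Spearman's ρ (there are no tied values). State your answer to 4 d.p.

-0.4286

Rank x: 3, 8, 4, 2, 6, 7, 5, 1
Rank y: 2, 3, 5, 8, 4, 6, 1, 7
d = rank(x) − rank(y): 1, 5, -1, -6, 2, 1, 4, -6; Σd² = 120
ρ = 1 − 6Σd² / [n(n²−1)] = 1 − 6×120 / (8×63) = 1 − 720/504 ≈ -0.4286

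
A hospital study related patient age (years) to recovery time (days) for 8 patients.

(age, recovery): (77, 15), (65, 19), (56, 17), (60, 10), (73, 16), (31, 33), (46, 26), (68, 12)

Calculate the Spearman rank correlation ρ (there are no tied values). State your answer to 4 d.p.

Rank age: 8, 5, 3, 4, 7, 1, 2, 6
Rank recovery: 3, 6, 5, 1, 4, 8, 7, 2
d = rank(age) − rank(recovery): 5, -1, -2, 3, 3, -7, -5, 4; Σd² = 138
ρ = 1 − 6Σd² / [n(n²−1)] = 1 − 6×138 / (8×63) = 1 − 828/504 ≈ -0.6429

-0.6429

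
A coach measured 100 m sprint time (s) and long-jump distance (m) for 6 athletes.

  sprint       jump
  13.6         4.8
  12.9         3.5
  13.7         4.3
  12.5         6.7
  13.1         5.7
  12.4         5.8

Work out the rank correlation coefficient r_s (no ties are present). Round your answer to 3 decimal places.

-0.600

Rank sprint: 5, 3, 6, 2, 4, 1
Rank jump: 3, 1, 2, 6, 4, 5
d = rank(sprint) − rank(jump): 2, 2, 4, -4, 0, -4; Σd² = 56
ρ = 1 − 6Σd² / [n(n²−1)] = 1 − 6×56 / (6×35) = 1 − 336/210 ≈ -0.600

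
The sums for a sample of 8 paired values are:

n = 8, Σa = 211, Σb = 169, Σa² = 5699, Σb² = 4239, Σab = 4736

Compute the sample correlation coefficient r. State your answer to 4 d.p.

0.9311

r = (nΣab − ΣaΣb) / √[(nΣa² − (Σa)²)(nΣb² − (Σb)²)]
Numerator: 8×4736 − 211×169 = 2229
Denominator: √[(45592 − 44521)(33912 − 28561)] = √[1071 × 5351] = 2393.9342
r = 2229 / 2393.9342 ≈ 0.9311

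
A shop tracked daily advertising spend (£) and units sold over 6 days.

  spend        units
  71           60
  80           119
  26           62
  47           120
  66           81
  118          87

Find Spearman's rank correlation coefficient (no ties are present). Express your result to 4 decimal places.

0.1429

Rank spend: 4, 5, 1, 2, 3, 6
Rank units: 1, 5, 2, 6, 3, 4
d = rank(spend) − rank(units): 3, 0, -1, -4, 0, 2; Σd² = 30
ρ = 1 − 6Σd² / [n(n²−1)] = 1 − 6×30 / (6×35) = 1 − 180/210 ≈ 0.1429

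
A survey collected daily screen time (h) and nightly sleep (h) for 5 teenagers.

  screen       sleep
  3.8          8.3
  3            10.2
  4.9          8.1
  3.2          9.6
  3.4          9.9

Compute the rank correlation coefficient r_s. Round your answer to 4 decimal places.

Rank screen: 4, 1, 5, 2, 3
Rank sleep: 2, 5, 1, 3, 4
d = rank(screen) − rank(sleep): 2, -4, 4, -1, -1; Σd² = 38
ρ = 1 − 6Σd² / [n(n²−1)] = 1 − 6×38 / (5×24) = 1 − 228/120 ≈ -0.9000

-0.9000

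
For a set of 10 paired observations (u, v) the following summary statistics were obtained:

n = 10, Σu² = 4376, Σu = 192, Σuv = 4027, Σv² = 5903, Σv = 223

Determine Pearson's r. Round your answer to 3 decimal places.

r = (nΣuv − ΣuΣv) / √[(nΣu² − (Σu)²)(nΣv² − (Σv)²)]
Numerator: 10×4027 − 192×223 = -2546
Denominator: √[(43760 − 36864)(59030 − 49729)] = √[6896 × 9301] = 8008.7262
r = -2546 / 8008.7262 ≈ -0.318

-0.318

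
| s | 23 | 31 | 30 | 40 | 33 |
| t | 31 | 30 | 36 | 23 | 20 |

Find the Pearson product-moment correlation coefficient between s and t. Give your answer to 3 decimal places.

-0.591

n = 5, Σs = 157, Σt = 140, Σs² = 5079, Σt² = 4086, Σst = 4303
nΣst − ΣsΣt = 21515 − 21980 = -465
nΣs² − (Σs)² = 25395 − 24649 = 746; nΣt² − (Σt)² = 20430 − 19600 = 830
r = -465 / √(746 × 830) = -465 / 786.8799 ≈ -0.591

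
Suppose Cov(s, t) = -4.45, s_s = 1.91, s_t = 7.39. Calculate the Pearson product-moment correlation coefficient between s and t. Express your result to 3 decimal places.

r = Cov(s,t) / (s_s · s_t) = -4.45 / (1.91 × 7.39)
  = -4.45 / 14.1149 ≈ -0.315

-0.315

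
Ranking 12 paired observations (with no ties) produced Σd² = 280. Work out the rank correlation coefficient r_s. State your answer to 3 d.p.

ρ = 1 − 6Σd² / [n(n²−1)] = 1 − 6×280 / (12×143)
  = 1 − 1680/1716 = 1 − 0.9790 ≈ 0.021

0.021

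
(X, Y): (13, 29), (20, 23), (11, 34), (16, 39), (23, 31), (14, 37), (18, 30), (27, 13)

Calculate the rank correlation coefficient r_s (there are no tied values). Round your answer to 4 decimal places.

-0.5238

Rank X: 2, 6, 1, 4, 7, 3, 5, 8
Rank Y: 3, 2, 6, 8, 5, 7, 4, 1
d = rank(X) − rank(Y): -1, 4, -5, -4, 2, -4, 1, 7; Σd² = 128
ρ = 1 − 6Σd² / [n(n²−1)] = 1 − 6×128 / (8×63) = 1 − 768/504 ≈ -0.5238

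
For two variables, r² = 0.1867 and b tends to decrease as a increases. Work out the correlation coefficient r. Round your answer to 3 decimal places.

|r| = √0.1867 = 0.432
The association is negative, so r = −0.432.

-0.432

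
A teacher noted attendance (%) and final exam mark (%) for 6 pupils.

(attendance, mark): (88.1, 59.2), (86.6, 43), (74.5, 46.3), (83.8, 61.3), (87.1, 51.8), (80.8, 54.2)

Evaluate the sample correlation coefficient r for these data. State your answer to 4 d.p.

n = 6, Σx = 500.9, Σy = 315.8, Σx² = 41948.91, Σy² = 16875.9, Σxy = 26416.75
nΣxy − ΣxΣy = 158500.5 − 158184.22 = 316.28
nΣx² − (Σx)² = 251693.46 − 250900.81 = 792.65; nΣy² − (Σy)² = 101255.4 − 99729.64 = 1525.76
r = 316.28 / √(792.65 × 1525.76) = 316.28 / 1099.7244 ≈ 0.2876

0.2876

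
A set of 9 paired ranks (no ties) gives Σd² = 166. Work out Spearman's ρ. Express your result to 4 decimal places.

ρ = 1 − 6Σd² / [n(n²−1)] = 1 − 6×166 / (9×80)
  = 1 − 996/720 = 1 − 1.38333 ≈ -0.3833

-0.3833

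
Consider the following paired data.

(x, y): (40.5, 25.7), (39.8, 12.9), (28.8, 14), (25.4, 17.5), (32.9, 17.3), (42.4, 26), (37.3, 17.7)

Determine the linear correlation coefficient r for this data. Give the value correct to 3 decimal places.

n = 7, Σx = 247.1, Σy = 131.1, Σx² = 8970.35, Σy² = 2617.73, Σxy = 4733.75
nΣxy − ΣxΣy = 33136.25 − 32394.81 = 741.44
nΣx² − (Σx)² = 62792.45 − 61058.41 = 1734.04; nΣy² − (Σy)² = 18324.11 − 17187.21 = 1136.9
r = 741.44 / √(1734.04 × 1136.9) = 741.44 / 1404.0762 ≈ 0.528

0.528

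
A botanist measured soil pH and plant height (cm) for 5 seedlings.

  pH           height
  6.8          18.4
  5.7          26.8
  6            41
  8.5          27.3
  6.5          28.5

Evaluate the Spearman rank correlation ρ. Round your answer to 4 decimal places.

-0.2000

Rank pH: 4, 1, 2, 5, 3
Rank height: 1, 2, 5, 3, 4
d = rank(pH) − rank(height): 3, -1, -3, 2, -1; Σd² = 24
ρ = 1 − 6Σd² / [n(n²−1)] = 1 − 6×24 / (5×24) = 1 − 144/120 ≈ -0.2000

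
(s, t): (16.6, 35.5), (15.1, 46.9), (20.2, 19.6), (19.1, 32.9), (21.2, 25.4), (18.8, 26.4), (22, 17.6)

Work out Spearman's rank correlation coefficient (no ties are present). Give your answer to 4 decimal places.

Rank s: 2, 1, 5, 4, 6, 3, 7
Rank t: 6, 7, 2, 5, 3, 4, 1
d = rank(s) − rank(t): -4, -6, 3, -1, 3, -1, 6; Σd² = 108
ρ = 1 − 6Σd² / [n(n²−1)] = 1 − 6×108 / (7×48) = 1 − 648/336 ≈ -0.9286

-0.9286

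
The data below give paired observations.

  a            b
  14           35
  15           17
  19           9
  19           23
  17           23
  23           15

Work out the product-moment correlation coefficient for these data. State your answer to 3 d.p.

n = 6, Σa = 107, Σb = 122, Σa² = 1961, Σb² = 2878, Σab = 2089
nΣab − ΣaΣb = 12534 − 13054 = -520
nΣa² − (Σa)² = 11766 − 11449 = 317; nΣb² − (Σb)² = 17268 − 14884 = 2384
r = -520 / √(317 × 2384) = -520 / 869.3262 ≈ -0.598

-0.598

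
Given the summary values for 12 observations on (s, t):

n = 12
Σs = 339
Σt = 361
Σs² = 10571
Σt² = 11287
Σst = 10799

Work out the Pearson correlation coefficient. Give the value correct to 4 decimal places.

r = (nΣst − ΣsΣt) / √[(nΣs² − (Σs)²)(nΣt² − (Σt)²)]
Numerator: 12×10799 − 339×361 = 7209
Denominator: √[(126852 − 114921)(135444 − 130321)] = √[11931 × 5123] = 7818.0888
r = 7209 / 7818.0888 ≈ 0.9221

0.9221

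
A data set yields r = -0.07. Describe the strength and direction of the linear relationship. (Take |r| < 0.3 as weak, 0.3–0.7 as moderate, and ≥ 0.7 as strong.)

r = -0.07 < 0 so the relationship is negative.
|r| = 0.07, which falls in the weak range.

weak negative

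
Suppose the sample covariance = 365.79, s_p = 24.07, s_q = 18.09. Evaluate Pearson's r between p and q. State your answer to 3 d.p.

0.840

r = Cov(p,q) / (s_p · s_q) = 365.79 / (24.07 × 18.09)
  = 365.79 / 435.4263 ≈ 0.840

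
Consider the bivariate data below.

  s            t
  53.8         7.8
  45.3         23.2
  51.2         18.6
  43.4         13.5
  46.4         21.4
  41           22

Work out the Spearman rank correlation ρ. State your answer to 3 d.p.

Rank s: 6, 3, 5, 2, 4, 1
Rank t: 1, 6, 3, 2, 4, 5
d = rank(s) − rank(t): 5, -3, 2, 0, 0, -4; Σd² = 54
ρ = 1 − 6Σd² / [n(n²−1)] = 1 − 6×54 / (6×35) = 1 − 324/210 ≈ -0.543

-0.543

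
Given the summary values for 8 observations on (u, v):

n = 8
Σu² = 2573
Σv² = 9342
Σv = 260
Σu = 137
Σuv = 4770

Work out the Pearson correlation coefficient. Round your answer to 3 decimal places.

r = (nΣuv − ΣuΣv) / √[(nΣu² − (Σu)²)(nΣv² − (Σv)²)]
Numerator: 8×4770 − 137×260 = 2540
Denominator: √[(20584 − 18769)(74736 − 67600)] = √[1815 × 7136] = 3598.8665
r = 2540 / 3598.8665 ≈ 0.706

0.706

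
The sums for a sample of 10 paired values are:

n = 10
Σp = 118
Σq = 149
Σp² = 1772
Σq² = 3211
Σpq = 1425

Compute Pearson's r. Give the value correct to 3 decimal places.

-0.543

r = (nΣpq − ΣpΣq) / √[(nΣp² − (Σp)²)(nΣq² − (Σq)²)]
Numerator: 10×1425 − 118×149 = -3332
Denominator: √[(17720 − 13924)(32110 − 22201)] = √[3796 × 9909] = 6133.0713
r = -3332 / 6133.0713 ≈ -0.543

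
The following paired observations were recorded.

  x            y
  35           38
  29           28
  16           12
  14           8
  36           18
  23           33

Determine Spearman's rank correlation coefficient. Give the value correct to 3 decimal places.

0.600

Rank x: 5, 4, 2, 1, 6, 3
Rank y: 6, 4, 2, 1, 3, 5
d = rank(x) − rank(y): -1, 0, 0, 0, 3, -2; Σd² = 14
ρ = 1 − 6Σd² / [n(n²−1)] = 1 − 6×14 / (6×35) = 1 − 84/210 ≈ 0.600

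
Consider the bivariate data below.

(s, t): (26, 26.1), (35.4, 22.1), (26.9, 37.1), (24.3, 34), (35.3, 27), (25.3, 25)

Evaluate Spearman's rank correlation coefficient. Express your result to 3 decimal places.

Rank s: 3, 6, 4, 1, 5, 2
Rank t: 3, 1, 6, 5, 4, 2
d = rank(s) − rank(t): 0, 5, -2, -4, 1, 0; Σd² = 46
ρ = 1 − 6Σd² / [n(n²−1)] = 1 − 6×46 / (6×35) = 1 − 276/210 ≈ -0.314

-0.314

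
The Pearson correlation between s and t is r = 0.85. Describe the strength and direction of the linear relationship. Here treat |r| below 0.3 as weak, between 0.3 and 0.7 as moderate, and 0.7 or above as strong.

r = 0.85 > 0 so the relationship is positive.
|r| = 0.85, which falls in the strong range.

strong positive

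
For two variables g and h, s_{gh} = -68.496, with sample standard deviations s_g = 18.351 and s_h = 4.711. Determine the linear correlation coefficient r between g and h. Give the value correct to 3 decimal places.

r = Cov(g,h) / (s_g · s_h) = -68.496 / (18.351 × 4.711)
  = -68.496 / 86.4516 ≈ -0.792

-0.792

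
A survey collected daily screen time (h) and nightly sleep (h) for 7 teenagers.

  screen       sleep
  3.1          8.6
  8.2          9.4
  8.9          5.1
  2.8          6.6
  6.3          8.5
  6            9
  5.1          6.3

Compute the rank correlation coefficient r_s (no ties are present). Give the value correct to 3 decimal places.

Rank screen: 2, 6, 7, 1, 5, 4, 3
Rank sleep: 5, 7, 1, 3, 4, 6, 2
d = rank(screen) − rank(sleep): -3, -1, 6, -2, 1, -2, 1; Σd² = 56
ρ = 1 − 6Σd² / [n(n²−1)] = 1 − 6×56 / (7×48) = 1 − 336/336 ≈ 0.000

0.000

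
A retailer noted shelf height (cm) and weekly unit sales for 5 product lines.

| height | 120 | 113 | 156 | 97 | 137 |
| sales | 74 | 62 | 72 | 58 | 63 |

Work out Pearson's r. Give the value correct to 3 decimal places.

n = 5, Σx = 623, Σy = 329, Σx² = 79683, Σy² = 21837, Σxy = 41375
nΣxy − ΣxΣy = 206875 − 204967 = 1908
nΣx² − (Σx)² = 398415 − 388129 = 10286; nΣy² − (Σy)² = 109185 − 108241 = 944
r = 1908 / √(10286 × 944) = 1908 / 3116.0847 ≈ 0.612

0.612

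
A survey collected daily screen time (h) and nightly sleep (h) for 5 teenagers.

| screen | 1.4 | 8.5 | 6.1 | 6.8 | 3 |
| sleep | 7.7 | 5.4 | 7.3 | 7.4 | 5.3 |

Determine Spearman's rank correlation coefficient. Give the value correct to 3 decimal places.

-0.300

Rank screen: 1, 5, 3, 4, 2
Rank sleep: 5, 2, 3, 4, 1
d = rank(screen) − rank(sleep): -4, 3, 0, 0, 1; Σd² = 26
ρ = 1 − 6Σd² / [n(n²−1)] = 1 − 6×26 / (5×24) = 1 − 156/120 ≈ -0.300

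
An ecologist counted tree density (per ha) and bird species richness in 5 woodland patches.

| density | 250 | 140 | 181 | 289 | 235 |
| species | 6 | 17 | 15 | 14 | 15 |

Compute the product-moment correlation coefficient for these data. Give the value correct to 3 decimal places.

n = 5, Σx = 1095, Σy = 67, Σx² = 253607, Σy² = 971, Σxy = 14166
nΣxy − ΣxΣy = 70830 − 73365 = -2535
nΣx² − (Σx)² = 1268035 − 1199025 = 69010; nΣy² − (Σy)² = 4855 − 4489 = 366
r = -2535 / √(69010 × 366) = -2535 / 5025.7000 ≈ -0.504

-0.504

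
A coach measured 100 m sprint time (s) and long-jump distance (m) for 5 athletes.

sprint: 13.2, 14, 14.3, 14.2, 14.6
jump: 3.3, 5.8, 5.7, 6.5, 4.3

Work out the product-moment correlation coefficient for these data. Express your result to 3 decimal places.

n = 5, Σx = 70.3, Σy = 25.6, Σx² = 989.53, Σy² = 137.76, Σxy = 361.35
nΣxy − ΣxΣy = 1806.75 − 1799.68 = 7.07
nΣx² − (Σx)² = 4947.65 − 4942.09 = 5.56; nΣy² − (Σy)² = 688.8 − 655.36 = 33.44
r = 7.07 / √(5.56 × 33.44) = 7.07 / 13.6355 ≈ 0.519

0.519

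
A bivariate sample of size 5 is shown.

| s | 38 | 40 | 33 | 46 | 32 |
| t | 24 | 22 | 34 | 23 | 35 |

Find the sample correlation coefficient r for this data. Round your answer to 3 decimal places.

-0.863

n = 5, Σs = 189, Σt = 138, Σs² = 7273, Σt² = 3970, Σst = 5092
nΣst − ΣsΣt = 25460 − 26082 = -622
nΣs² − (Σs)² = 36365 − 35721 = 644; nΣt² − (Σt)² = 19850 − 19044 = 806
r = -622 / √(644 × 806) = -622 / 720.4610 ≈ -0.863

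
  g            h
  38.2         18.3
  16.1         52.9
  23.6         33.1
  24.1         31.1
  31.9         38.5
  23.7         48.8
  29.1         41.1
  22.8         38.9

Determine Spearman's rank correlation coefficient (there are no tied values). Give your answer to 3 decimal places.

-0.595

Rank g: 8, 1, 3, 5, 7, 4, 6, 2
Rank h: 1, 8, 3, 2, 4, 7, 6, 5
d = rank(g) − rank(h): 7, -7, 0, 3, 3, -3, 0, -3; Σd² = 134
ρ = 1 − 6Σd² / [n(n²−1)] = 1 − 6×134 / (8×63) = 1 − 804/504 ≈ -0.595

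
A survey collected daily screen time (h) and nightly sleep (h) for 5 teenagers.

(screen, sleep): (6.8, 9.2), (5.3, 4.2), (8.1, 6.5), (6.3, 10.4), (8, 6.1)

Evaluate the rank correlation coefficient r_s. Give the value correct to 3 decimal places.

Rank screen: 3, 1, 5, 2, 4
Rank sleep: 4, 1, 3, 5, 2
d = rank(screen) − rank(sleep): -1, 0, 2, -3, 2; Σd² = 18
ρ = 1 − 6Σd² / [n(n²−1)] = 1 − 6×18 / (5×24) = 1 − 108/120 ≈ 0.100

0.100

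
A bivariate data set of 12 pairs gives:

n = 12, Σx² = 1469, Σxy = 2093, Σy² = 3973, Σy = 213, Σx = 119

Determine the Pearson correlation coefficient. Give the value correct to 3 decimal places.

-0.082

r = (nΣxy − ΣxΣy) / √[(nΣx² − (Σx)²)(nΣy² − (Σy)²)]
Numerator: 12×2093 − 119×213 = -231
Denominator: √[(17628 − 14161)(47676 − 45369)] = √[3467 × 2307] = 2828.1388
r = -231 / 2828.1388 ≈ -0.082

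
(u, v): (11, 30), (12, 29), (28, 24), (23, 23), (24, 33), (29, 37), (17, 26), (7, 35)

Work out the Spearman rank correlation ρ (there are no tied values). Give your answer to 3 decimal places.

-0.048

Rank u: 2, 3, 7, 5, 6, 8, 4, 1
Rank v: 5, 4, 2, 1, 6, 8, 3, 7
d = rank(u) − rank(v): -3, -1, 5, 4, 0, 0, 1, -6; Σd² = 88
ρ = 1 − 6Σd² / [n(n²−1)] = 1 − 6×88 / (8×63) = 1 − 528/504 ≈ -0.048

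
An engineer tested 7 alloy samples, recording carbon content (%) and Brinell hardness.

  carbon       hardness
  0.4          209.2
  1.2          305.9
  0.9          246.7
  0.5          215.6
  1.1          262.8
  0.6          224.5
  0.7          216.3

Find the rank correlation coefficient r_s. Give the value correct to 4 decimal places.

Rank carbon: 1, 7, 5, 2, 6, 3, 4
Rank hardness: 1, 7, 5, 2, 6, 4, 3
d = rank(carbon) − rank(hardness): 0, 0, 0, 0, 0, -1, 1; Σd² = 2
ρ = 1 − 6Σd² / [n(n²−1)] = 1 − 6×2 / (7×48) = 1 − 12/336 ≈ 0.9643

0.9643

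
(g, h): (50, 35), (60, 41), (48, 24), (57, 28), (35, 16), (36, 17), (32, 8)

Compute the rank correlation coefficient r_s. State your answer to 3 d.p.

Rank g: 5, 7, 4, 6, 2, 3, 1
Rank h: 6, 7, 4, 5, 2, 3, 1
d = rank(g) − rank(h): -1, 0, 0, 1, 0, 0, 0; Σd² = 2
ρ = 1 − 6Σd² / [n(n²−1)] = 1 − 6×2 / (7×48) = 1 − 12/336 ≈ 0.964

0.964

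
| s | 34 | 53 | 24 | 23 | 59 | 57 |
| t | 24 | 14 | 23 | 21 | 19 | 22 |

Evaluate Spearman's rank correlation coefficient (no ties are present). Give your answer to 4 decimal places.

Rank s: 3, 4, 2, 1, 6, 5
Rank t: 6, 1, 5, 3, 2, 4
d = rank(s) − rank(t): -3, 3, -3, -2, 4, 1; Σd² = 48
ρ = 1 − 6Σd² / [n(n²−1)] = 1 − 6×48 / (6×35) = 1 − 288/210 ≈ -0.3714

-0.3714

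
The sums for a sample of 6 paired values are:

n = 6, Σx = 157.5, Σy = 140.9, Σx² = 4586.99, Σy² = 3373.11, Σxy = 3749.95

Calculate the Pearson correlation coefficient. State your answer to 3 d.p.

0.301

r = (nΣxy − ΣxΣy) / √[(nΣx² − (Σx)²)(nΣy² − (Σy)²)]
Numerator: 6×3749.95 − 157.5×140.9 = 307.95
Denominator: √[(27521.94 − 24806.25)(20238.66 − 19852.81)] = √[2715.69 × 385.85] = 1023.6450
r = 307.95 / 1023.6450 ≈ 0.301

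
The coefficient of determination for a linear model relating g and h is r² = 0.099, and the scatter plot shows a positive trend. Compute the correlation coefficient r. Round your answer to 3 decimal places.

0.315

|r| = √0.099 = 0.315
The association is positive, so r = 0.315.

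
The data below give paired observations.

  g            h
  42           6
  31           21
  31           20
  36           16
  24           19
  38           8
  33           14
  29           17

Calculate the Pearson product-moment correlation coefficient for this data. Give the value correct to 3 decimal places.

-0.827

n = 8, Σg = 264, Σh = 121, Σg² = 8932, Σh² = 2043, Σgh = 3814
nΣgh − ΣgΣh = 30512 − 31944 = -1432
nΣg² − (Σg)² = 71456 − 69696 = 1760; nΣh² − (Σh)² = 16344 − 14641 = 1703
r = -1432 / √(1760 × 1703) = -1432 / 1731.2654 ≈ -0.827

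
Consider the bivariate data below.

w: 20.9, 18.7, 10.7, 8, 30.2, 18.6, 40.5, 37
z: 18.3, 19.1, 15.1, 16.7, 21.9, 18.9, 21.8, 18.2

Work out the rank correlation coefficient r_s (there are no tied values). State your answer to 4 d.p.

0.6190

Rank w: 5, 4, 2, 1, 6, 3, 8, 7
Rank z: 4, 6, 1, 2, 8, 5, 7, 3
d = rank(w) − rank(z): 1, -2, 1, -1, -2, -2, 1, 4; Σd² = 32
ρ = 1 − 6Σd² / [n(n²−1)] = 1 − 6×32 / (8×63) = 1 − 192/504 ≈ 0.6190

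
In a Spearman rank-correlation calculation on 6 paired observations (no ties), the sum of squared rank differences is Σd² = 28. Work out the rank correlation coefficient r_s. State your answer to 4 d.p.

0.2000

ρ = 1 − 6Σd² / [n(n²−1)] = 1 − 6×28 / (6×35)
  = 1 − 168/210 = 1 − 0.80000 ≈ 0.2000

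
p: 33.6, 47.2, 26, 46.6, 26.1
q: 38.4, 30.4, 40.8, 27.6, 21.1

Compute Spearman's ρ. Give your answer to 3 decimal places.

-0.300

Rank p: 3, 5, 1, 4, 2
Rank q: 4, 3, 5, 2, 1
d = rank(p) − rank(q): -1, 2, -4, 2, 1; Σd² = 26
ρ = 1 − 6Σd² / [n(n²−1)] = 1 − 6×26 / (5×24) = 1 − 156/120 ≈ -0.300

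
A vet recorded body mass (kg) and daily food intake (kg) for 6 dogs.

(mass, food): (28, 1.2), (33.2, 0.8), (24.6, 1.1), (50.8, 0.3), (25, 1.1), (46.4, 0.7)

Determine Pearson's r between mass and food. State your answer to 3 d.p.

n = 6, Σx = 208, Σy = 5.2, Σx² = 7850, Σy² = 5.08, Σxy = 162.44
nΣxy − ΣxΣy = 974.64 − 1081.6 = -106.96
nΣx² − (Σx)² = 47100 − 43264 = 3836; nΣy² − (Σy)² = 30.48 − 27.04 = 3.44
r = -106.96 / √(3836 × 3.44) = -106.96 / 114.8731 ≈ -0.931

-0.931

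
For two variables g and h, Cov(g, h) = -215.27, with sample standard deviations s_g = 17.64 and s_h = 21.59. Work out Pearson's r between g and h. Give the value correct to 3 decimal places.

r = Cov(g,h) / (s_g · s_h) = -215.27 / (17.64 × 21.59)
  = -215.27 / 380.8476 ≈ -0.565

-0.565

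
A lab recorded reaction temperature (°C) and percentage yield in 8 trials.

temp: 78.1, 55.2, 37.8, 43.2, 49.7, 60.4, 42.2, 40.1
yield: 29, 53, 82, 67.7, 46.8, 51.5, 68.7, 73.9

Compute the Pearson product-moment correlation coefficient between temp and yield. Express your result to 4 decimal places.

-0.9332

n = 8, Σx = 406.7, Σy = 472.6, Σx² = 21948.83, Σy² = 29980.68, Σxy = 22513.83
nΣxy − ΣxΣy = 180110.64 − 192206.42 = -12095.78
nΣx² − (Σx)² = 175590.64 − 165404.89 = 10185.75; nΣy² − (Σy)² = 239845.44 − 223350.76 = 16494.68
r = -12095.78 / √(10185.75 × 16494.68) = -12095.78 / 12961.8936 ≈ -0.9332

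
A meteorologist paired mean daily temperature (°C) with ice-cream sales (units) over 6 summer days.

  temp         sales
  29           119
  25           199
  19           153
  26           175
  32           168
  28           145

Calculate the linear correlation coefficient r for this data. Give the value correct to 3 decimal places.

-0.156

n = 6, Σx = 159, Σy = 959, Σx² = 4311, Σy² = 157045, Σxy = 25319
nΣxy − ΣxΣy = 151914 − 152481 = -567
nΣx² − (Σx)² = 25866 − 25281 = 585; nΣy² − (Σy)² = 942270 − 919681 = 22589
r = -567 / √(585 × 22589) = -567 / 3635.1843 ≈ -0.156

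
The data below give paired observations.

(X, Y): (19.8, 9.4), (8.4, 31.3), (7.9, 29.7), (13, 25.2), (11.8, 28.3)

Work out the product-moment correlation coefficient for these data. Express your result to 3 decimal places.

n = 5, ΣX = 60.9, ΣY = 123.9, ΣX² = 833.25, ΣY² = 3386.07, ΣXY = 1345.21
nΣXY − ΣXΣY = 6726.05 − 7545.51 = -819.46
nΣX² − (ΣX)² = 4166.25 − 3708.81 = 457.44; nΣY² − (ΣY)² = 16930.35 − 15351.21 = 1579.14
r = -819.46 / √(457.44 × 1579.14) = -819.46 / 849.9187 ≈ -0.964

-0.964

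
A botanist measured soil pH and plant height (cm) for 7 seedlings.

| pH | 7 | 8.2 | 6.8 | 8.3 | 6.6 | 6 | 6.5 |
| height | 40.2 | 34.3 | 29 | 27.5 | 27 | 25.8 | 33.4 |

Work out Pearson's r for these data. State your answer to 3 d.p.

n = 7, Σx = 49.4, Σy = 217.2, Σx² = 353.18, Σy² = 6899.98, Σxy = 1538.21
nΣxy − ΣxΣy = 10767.47 − 10729.68 = 37.79
nΣx² − (Σx)² = 2472.26 − 2440.36 = 31.9; nΣy² − (Σy)² = 48299.86 − 47175.84 = 1124.02
r = 37.79 / √(31.9 × 1124.02) = 37.79 / 189.3574 ≈ 0.200

0.200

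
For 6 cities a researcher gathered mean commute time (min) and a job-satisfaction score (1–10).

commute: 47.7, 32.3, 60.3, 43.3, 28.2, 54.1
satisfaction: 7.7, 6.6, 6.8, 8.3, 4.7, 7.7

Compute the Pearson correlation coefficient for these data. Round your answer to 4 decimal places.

n = 6, Σx = 265.9, Σy = 41.8, Σx² = 12551.61, Σy² = 299.36, Σxy = 1899.01
nΣxy − ΣxΣy = 11394.06 − 11114.62 = 279.44
nΣx² − (Σx)² = 75309.66 − 70702.81 = 4606.85; nΣy² − (Σy)² = 1796.16 − 1747.24 = 48.92
r = 279.44 / √(4606.85 × 48.92) = 279.44 / 474.7285 ≈ 0.5886

0.5886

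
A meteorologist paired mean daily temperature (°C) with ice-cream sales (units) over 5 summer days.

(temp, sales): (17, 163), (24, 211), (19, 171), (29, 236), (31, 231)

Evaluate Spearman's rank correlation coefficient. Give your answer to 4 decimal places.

0.9000

Rank temp: 1, 3, 2, 4, 5
Rank sales: 1, 3, 2, 5, 4
d = rank(temp) − rank(sales): 0, 0, 0, -1, 1; Σd² = 2
ρ = 1 − 6Σd² / [n(n²−1)] = 1 − 6×2 / (5×24) = 1 − 12/120 ≈ 0.9000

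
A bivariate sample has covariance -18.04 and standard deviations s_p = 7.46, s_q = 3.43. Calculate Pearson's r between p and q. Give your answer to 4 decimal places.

-0.7050

r = Cov(p,q) / (s_p · s_q) = -18.04 / (7.46 × 3.43)
  = -18.04 / 25.5878 ≈ -0.7050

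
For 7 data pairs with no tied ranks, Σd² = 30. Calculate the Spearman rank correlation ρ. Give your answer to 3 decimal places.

ρ = 1 − 6Σd² / [n(n²−1)] = 1 − 6×30 / (7×48)
  = 1 − 180/336 = 1 − 0.5357 ≈ 0.464

0.464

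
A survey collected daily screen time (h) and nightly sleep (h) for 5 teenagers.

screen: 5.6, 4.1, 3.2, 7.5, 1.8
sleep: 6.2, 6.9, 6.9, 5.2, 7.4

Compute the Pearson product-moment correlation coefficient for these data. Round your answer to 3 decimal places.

-0.978

n = 5, Σx = 22.2, Σy = 32.6, Σx² = 117.9, Σy² = 215.46, Σxy = 137.41
nΣxy − ΣxΣy = 687.05 − 723.72 = -36.67
nΣx² − (Σx)² = 589.5 − 492.84 = 96.66; nΣy² − (Σy)² = 1077.3 − 1062.76 = 14.54
r = -36.67 / √(96.66 × 14.54) = -36.67 / 37.4892 ≈ -0.978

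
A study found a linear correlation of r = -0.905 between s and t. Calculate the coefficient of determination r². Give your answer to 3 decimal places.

0.819

r² = (-0.905)² = 0.819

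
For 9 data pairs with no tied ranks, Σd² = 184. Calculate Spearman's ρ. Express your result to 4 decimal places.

-0.5333

ρ = 1 − 6Σd² / [n(n²−1)] = 1 − 6×184 / (9×80)
  = 1 − 1104/720 = 1 − 1.53333 ≈ -0.5333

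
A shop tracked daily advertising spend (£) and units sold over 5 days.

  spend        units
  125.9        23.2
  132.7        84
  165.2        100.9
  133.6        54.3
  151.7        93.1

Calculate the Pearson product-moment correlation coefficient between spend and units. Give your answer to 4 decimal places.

n = 5, Σx = 709.1, Σy = 355.5, Σx² = 101612.99, Σy² = 29391.15, Σxy = 52114.11
nΣxy − ΣxΣy = 260570.55 − 252085.05 = 8485.5
nΣx² − (Σx)² = 508064.95 − 502822.81 = 5242.14; nΣy² − (Σy)² = 146955.75 − 126380.25 = 20575.5
r = 8485.5 / √(5242.14 × 20575.5) = 8485.5 / 10385.5501 ≈ 0.8170

0.8170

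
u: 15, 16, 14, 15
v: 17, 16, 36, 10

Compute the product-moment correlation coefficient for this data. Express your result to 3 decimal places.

-0.725

n = 4, Σu = 60, Σv = 79, Σu² = 902, Σv² = 1941, Σuv = 1165
nΣuv − ΣuΣv = 4660 − 4740 = -80
nΣu² − (Σu)² = 3608 − 3600 = 8; nΣv² − (Σv)² = 7764 − 6241 = 1523
r = -80 / √(8 × 1523) = -80 / 110.3812 ≈ -0.725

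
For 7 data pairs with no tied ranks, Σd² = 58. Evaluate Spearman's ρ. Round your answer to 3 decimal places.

ρ = 1 − 6Σd² / [n(n²−1)] = 1 − 6×58 / (7×48)
  = 1 − 348/336 = 1 − 1.0357 ≈ -0.036

-0.036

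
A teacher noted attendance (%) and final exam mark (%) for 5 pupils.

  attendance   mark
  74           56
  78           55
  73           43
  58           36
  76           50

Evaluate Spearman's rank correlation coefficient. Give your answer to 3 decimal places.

0.700

Rank attendance: 3, 5, 2, 1, 4
Rank mark: 5, 4, 2, 1, 3
d = rank(attendance) − rank(mark): -2, 1, 0, 0, 1; Σd² = 6
ρ = 1 − 6Σd² / [n(n²−1)] = 1 − 6×6 / (5×24) = 1 − 36/120 ≈ 0.700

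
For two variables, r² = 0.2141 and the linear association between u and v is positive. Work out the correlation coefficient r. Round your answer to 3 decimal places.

|r| = √0.2141 = 0.463
The association is positive, so r = 0.463.

0.463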